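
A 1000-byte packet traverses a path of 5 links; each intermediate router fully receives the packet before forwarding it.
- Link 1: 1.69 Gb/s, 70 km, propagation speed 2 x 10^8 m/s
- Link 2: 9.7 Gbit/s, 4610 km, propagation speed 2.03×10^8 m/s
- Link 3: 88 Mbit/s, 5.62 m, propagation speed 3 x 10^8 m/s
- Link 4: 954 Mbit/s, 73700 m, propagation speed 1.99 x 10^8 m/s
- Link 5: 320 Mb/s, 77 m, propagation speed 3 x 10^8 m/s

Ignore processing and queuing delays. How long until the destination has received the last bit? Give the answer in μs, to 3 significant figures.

L = 1000 × 8 = 8000 bits.
Transmission delays (L/R per hop): 4.73373, 0.824742, 90.9091, 8.38574, 25 μs; sum = 129.853 μs.
Propagation delays (d/s per hop): 350, 22709.4, 0.0187333, 370.352, 0.256667 μs; sum = 23430 μs.
End-to-end = 23600 μs.

23600 μs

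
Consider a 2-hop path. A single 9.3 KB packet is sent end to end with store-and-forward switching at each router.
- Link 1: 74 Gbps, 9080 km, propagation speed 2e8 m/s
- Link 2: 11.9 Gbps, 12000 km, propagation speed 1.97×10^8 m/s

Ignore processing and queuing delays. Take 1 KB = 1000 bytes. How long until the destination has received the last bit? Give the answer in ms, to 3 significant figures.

106 ms

L = 74400 bits.
Transmission delays (L/R per hop): 0.00100541, 0.0062521 ms; sum = 0.00725751 ms.
Propagation delays (d/s per hop): 45.4, 60.9137 ms; sum = 106.314 ms.
End-to-end = 106 ms.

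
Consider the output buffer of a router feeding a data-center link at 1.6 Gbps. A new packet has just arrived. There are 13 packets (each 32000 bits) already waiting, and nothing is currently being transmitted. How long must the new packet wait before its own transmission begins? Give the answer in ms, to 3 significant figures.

0.260 ms

Each queued packet: L/R = 32000/1600000000 = 0.02 ms.
13 queued → 0.26 ms.
Queuing delay = 0.260 ms.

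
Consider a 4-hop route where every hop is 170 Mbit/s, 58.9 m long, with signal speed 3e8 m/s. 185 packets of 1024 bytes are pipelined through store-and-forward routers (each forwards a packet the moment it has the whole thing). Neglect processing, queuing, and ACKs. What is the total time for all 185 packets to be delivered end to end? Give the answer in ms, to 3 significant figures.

Per-hop transmission t_tx = L/R = 8192/170000000 = 0.0481882 ms.
Per-hop propagation t_prop = 58.9/300000000 = 0.000196333 ms.
Pipeline fill: first packet needs 4·t_tx to clear all hops; remaining 184 packets each add one t_tx.
Total = (4+185-1)·t_tx + 4·t_prop = 188·0.0481882 + 4·0.000196333 = 9.06 ms.

9.06 ms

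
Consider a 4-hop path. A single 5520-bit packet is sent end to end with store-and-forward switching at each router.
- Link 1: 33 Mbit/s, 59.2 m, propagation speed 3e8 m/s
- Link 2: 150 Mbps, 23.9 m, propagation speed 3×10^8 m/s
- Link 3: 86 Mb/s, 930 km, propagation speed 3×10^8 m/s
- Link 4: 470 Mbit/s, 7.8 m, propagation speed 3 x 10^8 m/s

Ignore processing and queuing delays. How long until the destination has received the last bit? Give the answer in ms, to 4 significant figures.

Transmission delays (L/R per hop): 0.167273, 0.0368, 0.064186, 0.0117447 ms; sum = 0.280003 ms.
Propagation delays (d/s per hop): 0.000197333, 7.96667e-05, 3.1, 2.6e-05 ms; sum = 3.1003 ms.
End-to-end = 3.380 ms.

3.380 ms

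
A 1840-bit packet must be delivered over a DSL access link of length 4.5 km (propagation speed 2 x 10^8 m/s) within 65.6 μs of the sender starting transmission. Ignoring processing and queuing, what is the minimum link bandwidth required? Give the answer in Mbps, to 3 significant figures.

42.7 Mbps

Propagation delay = 4500 / 200000000 = 22.5 μs.
Transmission budget = 65.6 − 22.5 = 43.1 μs.
R ≥ L / t_tx = 1840 bits / 4.31e-05 s = 42.7 Mbps.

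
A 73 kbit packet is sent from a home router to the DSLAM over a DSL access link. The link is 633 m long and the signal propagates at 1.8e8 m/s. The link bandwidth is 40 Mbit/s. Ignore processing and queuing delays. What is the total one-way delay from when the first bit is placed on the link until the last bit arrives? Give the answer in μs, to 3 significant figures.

1830 μs

L = 73000 bits.
Transmission delay = L/R = 73000 / 40000000 = 1825 μs.
Propagation delay = d/s = 633 m / 180000000 m/s = 3.51667 μs.
Total = 1830 μs.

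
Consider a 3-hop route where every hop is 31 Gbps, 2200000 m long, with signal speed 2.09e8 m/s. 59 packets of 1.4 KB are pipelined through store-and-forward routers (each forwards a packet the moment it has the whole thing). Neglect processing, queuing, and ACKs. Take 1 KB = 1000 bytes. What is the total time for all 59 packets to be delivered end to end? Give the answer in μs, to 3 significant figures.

31600 μs

Per-hop transmission t_tx = L/R = 11200/31000000000 = 0.36129 μs.
Per-hop propagation t_prop = 2200000/209000000 = 10526.3 μs.
Pipeline fill: first packet needs 3·t_tx to clear all hops; remaining 58 packets each add one t_tx.
Total = (3+59-1)·t_tx + 3·t_prop = 61·0.36129 + 3·10526.3 = 31600 μs.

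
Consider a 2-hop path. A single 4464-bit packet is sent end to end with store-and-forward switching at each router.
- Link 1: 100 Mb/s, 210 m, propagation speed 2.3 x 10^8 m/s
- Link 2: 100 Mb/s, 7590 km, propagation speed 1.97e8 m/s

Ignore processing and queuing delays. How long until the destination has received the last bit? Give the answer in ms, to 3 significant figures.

38.6 ms

Transmission delay per hop = L/R = 4464/100000000 = 0.04464 ms; 2 hops → 0.08928 ms.
Propagation delays (d/s per hop): 0.000913043, 38.5279 ms; sum = 38.5288 ms.
End-to-end = 38.6 ms.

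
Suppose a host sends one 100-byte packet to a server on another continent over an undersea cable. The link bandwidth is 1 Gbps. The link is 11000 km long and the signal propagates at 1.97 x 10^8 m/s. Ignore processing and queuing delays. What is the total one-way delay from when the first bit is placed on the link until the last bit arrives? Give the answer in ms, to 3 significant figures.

55.8 ms

L = 100 × 8 = 800 bits.
Transmission delay = L/R = 800 / 1000000000 = 0.0008 ms.
Propagation delay = d/s = 11000000 m / 197000000 m/s = 55.8376 ms.
Total = 55.8 ms.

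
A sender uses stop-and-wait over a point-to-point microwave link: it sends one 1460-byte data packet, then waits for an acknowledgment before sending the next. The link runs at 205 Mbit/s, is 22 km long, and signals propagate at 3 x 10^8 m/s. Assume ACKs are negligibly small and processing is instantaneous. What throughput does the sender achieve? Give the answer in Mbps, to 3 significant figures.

57.4 Mbps

t_tx = L/R = 11680/205000000 = 5.69756e-05 s.
t_prop = 22000/300000000 = 7.33333e-05 s; RTT = 0.000146667 s.
Cycle = t_tx + RTT = 0.000203642 s.
Throughput = L / cycle = 11680 / 0.000203642 = 57.4 Mbps.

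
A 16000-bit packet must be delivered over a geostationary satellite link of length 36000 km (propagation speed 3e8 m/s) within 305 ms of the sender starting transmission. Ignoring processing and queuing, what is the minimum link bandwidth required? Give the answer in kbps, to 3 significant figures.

Propagation delay = 36000000 / 300000000 = 120 ms.
Transmission budget = 305 − 120 = 185 ms.
R ≥ L / t_tx = 16000 bits / 0.185 s = 86.5 kbps.

86.5 kbps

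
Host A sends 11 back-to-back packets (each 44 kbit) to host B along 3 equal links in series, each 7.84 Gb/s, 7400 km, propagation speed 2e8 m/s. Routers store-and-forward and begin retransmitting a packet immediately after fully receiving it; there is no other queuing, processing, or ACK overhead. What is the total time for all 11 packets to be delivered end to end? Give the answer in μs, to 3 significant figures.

Per-hop transmission t_tx = L/R = 44000/7840000000 = 5.61224 μs.
Per-hop propagation t_prop = 7400000/200000000 = 37000 μs.
Pipeline fill: first packet needs 3·t_tx to clear all hops; remaining 10 packets each add one t_tx.
Total = (3+11-1)·t_tx + 3·t_prop = 13·5.61224 + 3·37000 = 111000 μs.

111000 μs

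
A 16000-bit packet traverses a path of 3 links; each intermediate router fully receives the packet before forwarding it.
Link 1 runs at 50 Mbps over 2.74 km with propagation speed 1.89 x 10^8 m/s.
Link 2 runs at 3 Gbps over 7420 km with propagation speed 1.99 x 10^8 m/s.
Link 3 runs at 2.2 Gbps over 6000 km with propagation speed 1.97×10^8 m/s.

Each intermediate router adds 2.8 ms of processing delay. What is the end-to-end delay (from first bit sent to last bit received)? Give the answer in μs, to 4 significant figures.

73690 μs

Transmission delays (L/R per hop): 320, 5.33333, 7.27273 μs; sum = 332.606 μs.
Propagation delays (d/s per hop): 14.4974, 37286.4, 30456.9 μs; sum = 67757.8 μs.
Processing at 2 router(s): 2 × 2.8 ms = 5600 μs.
End-to-end = 73690 μs.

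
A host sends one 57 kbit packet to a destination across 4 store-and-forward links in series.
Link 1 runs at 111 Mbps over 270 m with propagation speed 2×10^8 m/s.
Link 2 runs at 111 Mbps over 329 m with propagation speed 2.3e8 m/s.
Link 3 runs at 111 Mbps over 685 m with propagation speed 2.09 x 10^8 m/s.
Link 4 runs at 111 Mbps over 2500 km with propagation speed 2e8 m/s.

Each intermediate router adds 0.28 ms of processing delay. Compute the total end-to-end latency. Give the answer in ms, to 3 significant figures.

L = 57000 bits.
Transmission delay per hop = L/R = 57000/111000000 = 0.513514 ms; 4 hops → 2.05405 ms.
Propagation delays (d/s per hop): 0.00135, 0.00143043, 0.00327751, 12.5 ms; sum = 12.5061 ms.
Processing at 3 router(s): 3 × 0.28 ms = 0.84 ms.
End-to-end = 15.4 ms.

15.4 ms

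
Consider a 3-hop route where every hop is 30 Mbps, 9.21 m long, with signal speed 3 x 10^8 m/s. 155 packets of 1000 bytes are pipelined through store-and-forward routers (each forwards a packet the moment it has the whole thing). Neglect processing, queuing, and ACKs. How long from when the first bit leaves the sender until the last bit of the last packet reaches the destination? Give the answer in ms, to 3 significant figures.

Per-hop transmission t_tx = L/R = 8000/30000000 = 0.266667 ms.
Per-hop propagation t_prop = 9.21/300000000 = 3.07e-05 ms.
Pipeline fill: first packet needs 3·t_tx to clear all hops; remaining 154 packets each add one t_tx.
Total = (3+155-1)·t_tx + 3·t_prop = 157·0.266667 + 3·3.07e-05 = 41.9 ms.

41.9 ms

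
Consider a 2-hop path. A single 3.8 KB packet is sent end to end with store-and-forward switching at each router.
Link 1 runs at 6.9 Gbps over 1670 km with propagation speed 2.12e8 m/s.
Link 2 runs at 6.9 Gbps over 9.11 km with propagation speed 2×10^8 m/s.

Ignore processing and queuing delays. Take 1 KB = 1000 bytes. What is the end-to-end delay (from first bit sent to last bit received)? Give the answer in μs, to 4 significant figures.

7932 μs

L = 30400 bits.
Transmission delay per hop = L/R = 30400/6900000000 = 4.4058 μs; 2 hops → 8.81159 μs.
Propagation delays (d/s per hop): 7877.36, 45.55 μs; sum = 7922.91 μs.
End-to-end = 7932 μs.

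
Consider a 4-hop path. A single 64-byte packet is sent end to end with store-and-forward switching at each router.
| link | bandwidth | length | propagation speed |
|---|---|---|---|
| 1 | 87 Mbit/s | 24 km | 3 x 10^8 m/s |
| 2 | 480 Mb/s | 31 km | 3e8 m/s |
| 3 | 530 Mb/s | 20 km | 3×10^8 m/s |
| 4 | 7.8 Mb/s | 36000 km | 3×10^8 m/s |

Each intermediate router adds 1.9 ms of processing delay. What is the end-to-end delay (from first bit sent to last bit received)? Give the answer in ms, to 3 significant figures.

L = 64 × 8 = 512 bits.
Transmission delays (L/R per hop): 0.00588506, 0.00106667, 0.000966038, 0.065641 ms; sum = 0.0735588 ms.
Propagation delays (d/s per hop): 0.08, 0.103333, 0.0666667, 120 ms; sum = 120.25 ms.
Processing at 3 router(s): 3 × 1.9 ms = 5.7 ms.
End-to-end = 126 ms.

126 ms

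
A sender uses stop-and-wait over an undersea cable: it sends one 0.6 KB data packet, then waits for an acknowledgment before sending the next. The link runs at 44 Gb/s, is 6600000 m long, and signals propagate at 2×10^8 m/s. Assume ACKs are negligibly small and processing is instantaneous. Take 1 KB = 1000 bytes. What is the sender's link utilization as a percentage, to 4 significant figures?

0.0001653 %

t_tx = L/R = 4800/44000000000 = 1.09091e-07 s.
t_prop = 6600000/200000000 = 0.033 s; RTT = 0.066 s.
Cycle = t_tx + RTT = 0.0660001 s.
Utilization = t_tx / cycle = 1.09091e-07/0.0660001 = 0.0001653 %.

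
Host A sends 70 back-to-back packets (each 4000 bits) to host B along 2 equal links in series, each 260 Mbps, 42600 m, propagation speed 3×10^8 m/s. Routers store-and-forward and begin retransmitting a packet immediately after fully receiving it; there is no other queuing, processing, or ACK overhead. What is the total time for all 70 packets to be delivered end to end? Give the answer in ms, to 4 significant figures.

1.376 ms

Per-hop transmission t_tx = L/R = 4000/260000000 = 0.0153846 ms.
Per-hop propagation t_prop = 42600/300000000 = 0.142 ms.
Pipeline fill: first packet needs 2·t_tx to clear all hops; remaining 69 packets each add one t_tx.
Total = (2+70-1)·t_tx + 2·t_prop = 71·0.0153846 + 2·0.142 = 1.376 ms.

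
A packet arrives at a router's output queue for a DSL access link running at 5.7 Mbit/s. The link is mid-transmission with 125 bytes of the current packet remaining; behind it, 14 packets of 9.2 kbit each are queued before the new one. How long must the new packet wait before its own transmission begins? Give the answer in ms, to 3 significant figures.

22.8 ms

Each queued packet: L/R = 9200/5700000 = 1.61404 ms.
14 queued → 22.5965 ms.
Plus remaining 1000 bits of current packet: 0.175439 ms.
Queuing delay = 22.8 ms.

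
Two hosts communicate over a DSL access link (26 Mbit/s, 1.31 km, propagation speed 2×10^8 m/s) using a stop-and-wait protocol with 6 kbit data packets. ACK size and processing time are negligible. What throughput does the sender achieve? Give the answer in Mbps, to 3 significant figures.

t_tx = L/R = 6000/26000000 = 0.000230769 s.
t_prop = 1310/200000000 = 6.55e-06 s; RTT = 1.31e-05 s.
Cycle = t_tx + RTT = 0.000243869 s.
Throughput = L / cycle = 6000 / 0.000243869 = 24.6 Mbps.

24.6 Mbps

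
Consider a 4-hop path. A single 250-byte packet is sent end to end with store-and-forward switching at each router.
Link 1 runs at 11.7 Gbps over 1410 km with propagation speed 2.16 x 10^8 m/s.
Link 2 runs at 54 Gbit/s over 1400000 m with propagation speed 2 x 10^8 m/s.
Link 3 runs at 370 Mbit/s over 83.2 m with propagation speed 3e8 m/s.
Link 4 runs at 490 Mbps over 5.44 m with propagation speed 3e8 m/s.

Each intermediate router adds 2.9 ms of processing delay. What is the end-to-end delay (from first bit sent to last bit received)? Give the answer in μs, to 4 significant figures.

22240 μs

L = 250 × 8 = 2000 bits.
Transmission delays (L/R per hop): 0.17094, 0.037037, 5.40541, 4.08163 μs; sum = 9.69502 μs.
Propagation delays (d/s per hop): 6527.78, 7000, 0.277333, 0.0181333 μs; sum = 13528.1 μs.
Processing at 3 router(s): 3 × 2.9 ms = 8700 μs.
End-to-end = 22240 μs.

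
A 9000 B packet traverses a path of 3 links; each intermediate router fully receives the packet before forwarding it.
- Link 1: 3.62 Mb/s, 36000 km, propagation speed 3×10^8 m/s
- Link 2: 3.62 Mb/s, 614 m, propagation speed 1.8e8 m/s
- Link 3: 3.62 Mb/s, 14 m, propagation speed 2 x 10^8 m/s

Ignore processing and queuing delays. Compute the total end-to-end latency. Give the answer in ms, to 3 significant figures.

L = 9000 × 8 = 72000 bits.
Transmission delay per hop = L/R = 72000/3620000 = 19.8895 ms; 3 hops → 59.6685 ms.
Propagation delays (d/s per hop): 120, 0.00341111, 7e-05 ms; sum = 120.003 ms.
End-to-end = 180 ms.

180 ms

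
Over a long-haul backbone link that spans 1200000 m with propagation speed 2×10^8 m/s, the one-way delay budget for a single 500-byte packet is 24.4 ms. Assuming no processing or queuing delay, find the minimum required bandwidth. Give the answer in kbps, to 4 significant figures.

217.4 kbps

L = 4000 bits.
Propagation delay = 1200000 / 200000000 = 6 ms.
Transmission budget = 24.4 − 6 = 18.4 ms.
R ≥ L / t_tx = 4000 bits / 0.0184 s = 217.4 kbps.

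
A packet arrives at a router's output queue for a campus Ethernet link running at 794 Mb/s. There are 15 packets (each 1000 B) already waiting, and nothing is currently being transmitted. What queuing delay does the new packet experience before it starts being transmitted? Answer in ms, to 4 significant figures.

0.1511 ms

Each queued packet: L/R = 8000/794000000 = 0.0100756 ms.
15 queued → 0.151134 ms.
Queuing delay = 0.1511 ms.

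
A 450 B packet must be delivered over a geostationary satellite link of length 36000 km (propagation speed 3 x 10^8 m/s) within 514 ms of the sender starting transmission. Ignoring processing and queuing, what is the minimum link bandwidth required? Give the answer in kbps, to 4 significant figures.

9.137 kbps

L = 3600 bits.
Propagation delay = 36000000 / 300000000 = 120 ms.
Transmission budget = 514 − 120 = 394 ms.
R ≥ L / t_tx = 3600 bits / 0.394 s = 9.137 kbps.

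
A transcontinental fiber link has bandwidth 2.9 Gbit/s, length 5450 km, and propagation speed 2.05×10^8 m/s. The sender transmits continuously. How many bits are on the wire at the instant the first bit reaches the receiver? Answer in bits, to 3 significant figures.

Propagation delay = 5450000 / 2.05e+08 = 0.0265854 s.
BDP = R × t_prop = 2900000000 × 0.0265854 = 77097600 bits.

77100000 bits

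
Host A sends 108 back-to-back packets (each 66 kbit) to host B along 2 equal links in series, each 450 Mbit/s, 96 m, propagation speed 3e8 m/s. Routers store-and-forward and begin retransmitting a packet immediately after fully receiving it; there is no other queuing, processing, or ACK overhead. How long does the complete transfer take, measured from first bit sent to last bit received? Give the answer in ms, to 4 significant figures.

Per-hop transmission t_tx = L/R = 66000/450000000 = 0.146667 ms.
Per-hop propagation t_prop = 96/300000000 = 0.00032 ms.
Pipeline fill: first packet needs 2·t_tx to clear all hops; remaining 107 packets each add one t_tx.
Total = (2+108-1)·t_tx + 2·t_prop = 109·0.146667 + 2·0.00032 = 15.99 ms.

15.99 ms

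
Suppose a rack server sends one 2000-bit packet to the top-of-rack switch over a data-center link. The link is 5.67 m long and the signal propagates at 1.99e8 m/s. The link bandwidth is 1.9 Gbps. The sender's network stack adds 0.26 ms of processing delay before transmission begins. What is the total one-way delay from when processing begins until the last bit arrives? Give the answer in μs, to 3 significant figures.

Transmission delay = L/R = 2000 / 1900000000 = 1.05263 μs.
Propagation delay = d/s = 5.67 m / 199000000 m/s = 0.0284925 μs.
Plus processing delay 0.26 ms = 260 μs.
Total = 261 μs.

261 μs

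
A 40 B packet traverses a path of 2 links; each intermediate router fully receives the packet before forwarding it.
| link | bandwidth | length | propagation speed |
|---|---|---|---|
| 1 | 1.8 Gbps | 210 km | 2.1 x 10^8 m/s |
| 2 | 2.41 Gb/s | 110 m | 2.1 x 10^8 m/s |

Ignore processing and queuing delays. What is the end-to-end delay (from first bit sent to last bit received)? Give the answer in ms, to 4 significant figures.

1.001 ms

L = 40 × 8 = 320 bits.
Transmission delays (L/R per hop): 0.000177778, 0.00013278 ms; sum = 0.000310558 ms.
Propagation delays (d/s per hop): 1, 0.00052381 ms; sum = 1.00052 ms.
End-to-end = 1.001 ms.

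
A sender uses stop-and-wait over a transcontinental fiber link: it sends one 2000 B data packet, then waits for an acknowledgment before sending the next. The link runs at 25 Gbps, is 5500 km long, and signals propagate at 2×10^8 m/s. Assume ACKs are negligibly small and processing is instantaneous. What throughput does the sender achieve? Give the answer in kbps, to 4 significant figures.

t_tx = L/R = 16000/25000000000 = 6.4e-07 s.
t_prop = 5500000/200000000 = 0.0275 s; RTT = 0.055 s.
Cycle = t_tx + RTT = 0.0550006 s.
Throughput = L / cycle = 16000 / 0.0550006 = 290.9 kbps.

290.9 kbps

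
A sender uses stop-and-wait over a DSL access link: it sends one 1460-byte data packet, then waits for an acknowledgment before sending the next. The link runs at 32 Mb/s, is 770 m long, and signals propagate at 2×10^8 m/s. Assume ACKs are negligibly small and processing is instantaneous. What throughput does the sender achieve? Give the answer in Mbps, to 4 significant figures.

t_tx = L/R = 11680/32000000 = 0.000365 s.
t_prop = 770/200000000 = 3.85e-06 s; RTT = 7.7e-06 s.
Cycle = t_tx + RTT = 0.0003727 s.
Throughput = L / cycle = 11680 / 0.0003727 = 31.34 Mbps.

31.34 Mbps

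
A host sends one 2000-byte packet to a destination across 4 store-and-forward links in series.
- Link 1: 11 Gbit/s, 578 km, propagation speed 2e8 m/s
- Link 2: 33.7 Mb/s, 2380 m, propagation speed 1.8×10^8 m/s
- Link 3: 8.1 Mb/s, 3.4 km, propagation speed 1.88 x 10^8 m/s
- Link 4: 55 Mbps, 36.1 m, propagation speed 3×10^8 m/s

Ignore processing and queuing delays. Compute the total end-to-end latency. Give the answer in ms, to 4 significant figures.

5.664 ms

L = 2000 × 8 = 16000 bits.
Transmission delays (L/R per hop): 0.00145455, 0.474777, 1.97531, 0.290909 ms; sum = 2.74245 ms.
Propagation delays (d/s per hop): 2.89, 0.0132222, 0.0180851, 0.000120333 ms; sum = 2.92143 ms.
End-to-end = 5.664 ms.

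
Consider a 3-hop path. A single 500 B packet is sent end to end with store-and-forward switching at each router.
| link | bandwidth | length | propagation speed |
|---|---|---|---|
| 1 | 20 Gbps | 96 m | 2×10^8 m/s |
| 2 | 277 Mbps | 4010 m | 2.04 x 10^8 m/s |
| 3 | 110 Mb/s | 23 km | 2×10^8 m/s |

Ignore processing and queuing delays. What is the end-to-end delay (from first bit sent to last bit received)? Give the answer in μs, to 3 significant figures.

186 μs

L = 500 × 8 = 4000 bits.
Transmission delays (L/R per hop): 0.2, 14.4404, 36.3636 μs; sum = 51.0041 μs.
Propagation delays (d/s per hop): 0.48, 19.6569, 115 μs; sum = 135.137 μs.
End-to-end = 186 μs.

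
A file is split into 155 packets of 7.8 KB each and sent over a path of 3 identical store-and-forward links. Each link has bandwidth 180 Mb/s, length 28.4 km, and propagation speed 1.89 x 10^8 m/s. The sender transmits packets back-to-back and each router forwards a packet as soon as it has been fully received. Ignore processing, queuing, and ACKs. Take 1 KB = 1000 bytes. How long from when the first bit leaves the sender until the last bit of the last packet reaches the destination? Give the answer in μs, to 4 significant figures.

54880 μs

Per-hop transmission t_tx = L/R = 62400/180000000 = 346.667 μs.
Per-hop propagation t_prop = 28400/189000000 = 150.265 μs.
Pipeline fill: first packet needs 3·t_tx to clear all hops; remaining 154 packets each add one t_tx.
Total = (3+155-1)·t_tx + 3·t_prop = 157·346.667 + 3·150.265 = 54880 μs.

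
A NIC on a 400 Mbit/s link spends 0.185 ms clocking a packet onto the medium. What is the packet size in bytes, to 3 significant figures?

L = R × t_tx = 400000000 b/s × 0.000185 s = 74000 bits.
In bytes: 74000 / 8 = 9250 bytes.

9250 bytes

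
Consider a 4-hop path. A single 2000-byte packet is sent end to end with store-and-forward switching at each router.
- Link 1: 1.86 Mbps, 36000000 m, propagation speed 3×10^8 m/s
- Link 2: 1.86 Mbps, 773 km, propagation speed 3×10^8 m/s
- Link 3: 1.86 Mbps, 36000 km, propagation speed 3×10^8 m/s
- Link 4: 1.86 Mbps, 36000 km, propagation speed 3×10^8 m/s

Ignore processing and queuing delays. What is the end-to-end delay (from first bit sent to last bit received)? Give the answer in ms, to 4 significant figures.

397.0 ms

L = 2000 × 8 = 16000 bits.
Transmission delay per hop = L/R = 16000/1860000 = 8.60215 ms; 4 hops → 34.4086 ms.
Propagation delays (d/s per hop): 120, 2.57667, 120, 120 ms; sum = 362.577 ms.
End-to-end = 397.0 ms.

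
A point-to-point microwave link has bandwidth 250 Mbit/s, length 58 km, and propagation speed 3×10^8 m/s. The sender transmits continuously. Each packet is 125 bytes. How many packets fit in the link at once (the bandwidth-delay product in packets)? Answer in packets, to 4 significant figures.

Propagation delay = 58000 / 300000000 = 0.000193333 s.
BDP = R × t_prop = 250000000 × 0.000193333 = 48333.3 bits.
In packets of 1000 bits: 48.33 packets.

48.33 packets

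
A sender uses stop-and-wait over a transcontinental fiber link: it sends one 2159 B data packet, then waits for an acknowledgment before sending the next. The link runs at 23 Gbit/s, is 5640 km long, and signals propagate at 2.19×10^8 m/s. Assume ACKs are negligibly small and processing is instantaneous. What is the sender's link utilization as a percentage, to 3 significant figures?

t_tx = L/R = 17272/23000000000 = 7.50957e-07 s.
t_prop = 5640000/219000000 = 0.0257534 s; RTT = 0.0515068 s.
Cycle = t_tx + RTT = 0.0515076 s.
Utilization = t_tx / cycle = 7.50957e-07/0.0515076 = 0.00146 %.

0.00146 %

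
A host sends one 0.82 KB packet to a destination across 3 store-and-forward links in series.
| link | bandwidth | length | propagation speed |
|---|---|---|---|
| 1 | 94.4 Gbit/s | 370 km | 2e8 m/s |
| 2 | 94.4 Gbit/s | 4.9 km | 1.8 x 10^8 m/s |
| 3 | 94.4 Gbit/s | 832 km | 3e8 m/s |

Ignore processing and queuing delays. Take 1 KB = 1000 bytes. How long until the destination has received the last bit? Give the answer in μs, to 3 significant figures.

4650 μs

L = 6560 bits.
Transmission delay per hop = L/R = 6560/94400000000 = 0.0694915 μs; 3 hops → 0.208475 μs.
Propagation delays (d/s per hop): 1850, 27.2222, 2773.33 μs; sum = 4650.56 μs.
End-to-end = 4650 μs.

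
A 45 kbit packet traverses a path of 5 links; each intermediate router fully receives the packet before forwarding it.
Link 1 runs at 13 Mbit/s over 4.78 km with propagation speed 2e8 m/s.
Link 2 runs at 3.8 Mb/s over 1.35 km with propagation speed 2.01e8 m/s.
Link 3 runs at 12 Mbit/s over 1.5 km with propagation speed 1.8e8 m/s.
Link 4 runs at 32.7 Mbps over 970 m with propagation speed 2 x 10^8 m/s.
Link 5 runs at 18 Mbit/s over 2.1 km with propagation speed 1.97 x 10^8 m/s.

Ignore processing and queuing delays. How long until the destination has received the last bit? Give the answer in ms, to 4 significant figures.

22.98 ms

L = 45000 bits.
Transmission delays (L/R per hop): 3.46154, 11.8421, 3.75, 1.37615, 2.5 ms; sum = 22.9298 ms.
Propagation delays (d/s per hop): 0.0239, 0.00671642, 0.00833333, 0.00485, 0.0106599 ms; sum = 0.0544596 ms.
End-to-end = 22.98 ms.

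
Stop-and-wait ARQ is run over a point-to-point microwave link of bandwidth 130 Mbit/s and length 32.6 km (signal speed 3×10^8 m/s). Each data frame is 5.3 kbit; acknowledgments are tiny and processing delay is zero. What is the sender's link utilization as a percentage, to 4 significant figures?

15.80 %

t_tx = L/R = 5300/130000000 = 4.07692e-05 s.
t_prop = 32600/300000000 = 0.000108667 s; RTT = 0.000217333 s.
Cycle = t_tx + RTT = 0.000258103 s.
Utilization = t_tx / cycle = 4.07692e-05/0.000258103 = 15.80 %.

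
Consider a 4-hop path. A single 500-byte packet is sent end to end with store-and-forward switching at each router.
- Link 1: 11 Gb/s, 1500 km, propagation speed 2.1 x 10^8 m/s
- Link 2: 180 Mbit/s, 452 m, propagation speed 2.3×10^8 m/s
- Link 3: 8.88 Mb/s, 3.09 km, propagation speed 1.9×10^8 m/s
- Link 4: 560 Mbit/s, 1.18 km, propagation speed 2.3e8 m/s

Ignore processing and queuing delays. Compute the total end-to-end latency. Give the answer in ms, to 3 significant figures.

7.65 ms

L = 500 × 8 = 4000 bits.
Transmission delays (L/R per hop): 0.000363636, 0.0222222, 0.45045, 0.00714286 ms; sum = 0.480179 ms.
Propagation delays (d/s per hop): 7.14286, 0.00196522, 0.0162632, 0.00513043 ms; sum = 7.16622 ms.
End-to-end = 7.65 ms.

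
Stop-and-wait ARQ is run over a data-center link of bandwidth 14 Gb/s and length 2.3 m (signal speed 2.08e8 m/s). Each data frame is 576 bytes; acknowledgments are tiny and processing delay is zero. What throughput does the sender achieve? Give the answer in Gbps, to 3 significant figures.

t_tx = L/R = 4608/14000000000 = 3.29143e-07 s.
t_prop = 2.3/208000000 = 1.10577e-08 s; RTT = 2.21154e-08 s.
Cycle = t_tx + RTT = 3.51258e-07 s.
Throughput = L / cycle = 4608 / 3.51258e-07 = 13.1 Gbps.

13.1 Gbps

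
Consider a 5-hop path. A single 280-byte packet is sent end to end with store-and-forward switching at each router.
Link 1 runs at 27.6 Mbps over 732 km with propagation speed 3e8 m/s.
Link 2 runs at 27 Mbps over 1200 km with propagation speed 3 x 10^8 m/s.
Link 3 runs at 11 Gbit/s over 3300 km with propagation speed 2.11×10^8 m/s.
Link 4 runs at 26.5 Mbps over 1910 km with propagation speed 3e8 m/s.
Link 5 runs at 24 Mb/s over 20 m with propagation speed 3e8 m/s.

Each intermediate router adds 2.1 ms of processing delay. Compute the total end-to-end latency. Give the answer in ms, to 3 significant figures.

37.2 ms

L = 280 × 8 = 2240 bits.
Transmission delays (L/R per hop): 0.0811594, 0.082963, 0.000203636, 0.0845283, 0.0933333 ms; sum = 0.342188 ms.
Propagation delays (d/s per hop): 2.44, 4, 15.6398, 6.36667, 6.66667e-05 ms; sum = 28.4465 ms.
Processing at 4 router(s): 4 × 2.1 ms = 8.4 ms.
End-to-end = 37.2 ms.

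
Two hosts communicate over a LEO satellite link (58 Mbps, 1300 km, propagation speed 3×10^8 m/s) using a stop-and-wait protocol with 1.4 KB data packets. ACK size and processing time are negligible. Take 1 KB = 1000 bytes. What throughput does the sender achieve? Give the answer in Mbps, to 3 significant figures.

t_tx = L/R = 11200/58000000 = 0.000193103 s.
t_prop = 1300000/300000000 = 0.00433333 s; RTT = 0.00866667 s.
Cycle = t_tx + RTT = 0.00885977 s.
Throughput = L / cycle = 11200 / 0.00885977 = 1.26 Mbps.

1.26 Mbps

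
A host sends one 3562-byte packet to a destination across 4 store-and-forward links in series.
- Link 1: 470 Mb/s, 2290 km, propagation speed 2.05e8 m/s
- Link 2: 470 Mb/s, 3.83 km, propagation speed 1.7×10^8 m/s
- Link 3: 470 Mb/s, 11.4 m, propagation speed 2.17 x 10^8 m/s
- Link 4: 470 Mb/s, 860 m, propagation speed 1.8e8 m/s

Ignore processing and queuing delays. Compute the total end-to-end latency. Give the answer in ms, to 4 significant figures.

11.44 ms

L = 3562 × 8 = 28496 bits.
Transmission delay per hop = L/R = 28496/470000000 = 0.0606298 ms; 4 hops → 0.242519 ms.
Propagation delays (d/s per hop): 11.1707, 0.0225294, 5.25346e-05, 0.00477778 ms; sum = 11.1981 ms.
End-to-end = 11.44 ms.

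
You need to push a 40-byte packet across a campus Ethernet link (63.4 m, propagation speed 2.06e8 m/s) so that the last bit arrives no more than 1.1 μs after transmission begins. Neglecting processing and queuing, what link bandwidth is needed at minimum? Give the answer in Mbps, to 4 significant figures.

403.9 Mbps

L = 320 bits.
Propagation delay = 63.4 / 206000000 = 0.307767 μs.
Transmission budget = 1.1 − 0.307767 = 0.792233 μs.
R ≥ L / t_tx = 320 bits / 7.92233e-07 s = 403.9 Mbps.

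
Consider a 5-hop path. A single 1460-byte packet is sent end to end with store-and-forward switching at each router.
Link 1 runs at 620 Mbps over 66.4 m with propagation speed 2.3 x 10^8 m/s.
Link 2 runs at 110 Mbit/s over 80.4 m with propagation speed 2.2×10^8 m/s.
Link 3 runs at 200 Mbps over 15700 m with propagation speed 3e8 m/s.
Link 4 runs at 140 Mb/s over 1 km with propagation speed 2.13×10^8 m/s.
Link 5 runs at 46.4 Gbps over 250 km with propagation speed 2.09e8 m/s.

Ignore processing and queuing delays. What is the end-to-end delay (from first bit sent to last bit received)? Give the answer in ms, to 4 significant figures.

1.521 ms

L = 1460 × 8 = 11680 bits.
Transmission delays (L/R per hop): 0.0188387, 0.106182, 0.0584, 0.0834286, 0.000251724 ms; sum = 0.267101 ms.
Propagation delays (d/s per hop): 0.000288696, 0.000365455, 0.0523333, 0.00469484, 1.19617 ms; sum = 1.25385 ms.
End-to-end = 1.521 ms.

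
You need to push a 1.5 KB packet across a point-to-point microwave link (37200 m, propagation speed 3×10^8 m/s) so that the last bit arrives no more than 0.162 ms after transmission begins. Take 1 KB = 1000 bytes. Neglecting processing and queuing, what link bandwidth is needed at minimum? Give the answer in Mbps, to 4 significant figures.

L = 12000 bits.
Propagation delay = 37200 / 300000000 = 0.124 ms.
Transmission budget = 0.162 − 0.124 = 0.038 ms.
R ≥ L / t_tx = 12000 bits / 3.8e-05 s = 315.8 Mbps.

315.8 Mbps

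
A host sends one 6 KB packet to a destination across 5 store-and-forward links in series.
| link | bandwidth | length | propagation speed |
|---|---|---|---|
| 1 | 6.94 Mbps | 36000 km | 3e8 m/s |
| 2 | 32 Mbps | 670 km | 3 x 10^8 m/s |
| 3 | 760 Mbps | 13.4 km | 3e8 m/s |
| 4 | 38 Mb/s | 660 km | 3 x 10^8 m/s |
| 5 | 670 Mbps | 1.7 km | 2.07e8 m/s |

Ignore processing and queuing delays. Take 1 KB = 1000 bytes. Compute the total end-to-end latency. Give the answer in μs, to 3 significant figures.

134000 μs

L = 48000 bits.
Transmission delays (L/R per hop): 6916.43, 1500, 63.1579, 1263.16, 71.6418 μs; sum = 9814.38 μs.
Propagation delays (d/s per hop): 120000, 2233.33, 44.6667, 2200, 8.21256 μs; sum = 124486 μs.
End-to-end = 134000 μs.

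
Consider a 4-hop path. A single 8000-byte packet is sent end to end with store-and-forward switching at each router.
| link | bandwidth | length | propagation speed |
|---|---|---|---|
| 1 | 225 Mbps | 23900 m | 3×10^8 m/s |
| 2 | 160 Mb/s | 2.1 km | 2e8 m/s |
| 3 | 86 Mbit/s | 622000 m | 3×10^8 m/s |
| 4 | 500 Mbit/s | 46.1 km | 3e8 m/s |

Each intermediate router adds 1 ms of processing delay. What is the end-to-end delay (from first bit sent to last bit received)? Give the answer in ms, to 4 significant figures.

L = 8000 × 8 = 64000 bits.
Transmission delays (L/R per hop): 0.284444, 0.4, 0.744186, 0.128 ms; sum = 1.55663 ms.
Propagation delays (d/s per hop): 0.0796667, 0.0105, 2.07333, 0.153667 ms; sum = 2.31717 ms.
Processing at 3 router(s): 3 × 1 ms = 3 ms.
End-to-end = 6.874 ms.

6.874 ms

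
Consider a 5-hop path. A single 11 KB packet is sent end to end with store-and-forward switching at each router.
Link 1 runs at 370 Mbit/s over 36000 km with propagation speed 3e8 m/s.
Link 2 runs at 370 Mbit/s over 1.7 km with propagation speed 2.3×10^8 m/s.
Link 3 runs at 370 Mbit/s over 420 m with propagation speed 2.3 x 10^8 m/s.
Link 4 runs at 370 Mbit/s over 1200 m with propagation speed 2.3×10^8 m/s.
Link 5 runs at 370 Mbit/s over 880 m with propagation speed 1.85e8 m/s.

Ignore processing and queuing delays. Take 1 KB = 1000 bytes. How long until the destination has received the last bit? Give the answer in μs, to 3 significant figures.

121000 μs

L = 88000 bits.
Transmission delay per hop = L/R = 88000/370000000 = 237.838 μs; 5 hops → 1189.19 μs.
Propagation delays (d/s per hop): 120000, 7.3913, 1.82609, 5.21739, 4.75676 μs; sum = 120019 μs.
End-to-end = 121000 μs.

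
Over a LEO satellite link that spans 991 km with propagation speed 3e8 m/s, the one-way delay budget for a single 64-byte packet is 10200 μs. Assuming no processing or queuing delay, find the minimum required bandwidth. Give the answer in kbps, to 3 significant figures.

74.2 kbps

L = 512 bits.
Propagation delay = 991000 / 300000000 = 3303.33 μs.
Transmission budget = 10200 − 3303.33 = 6896.67 μs.
R ≥ L / t_tx = 512 bits / 0.00689667 s = 74.2 kbps.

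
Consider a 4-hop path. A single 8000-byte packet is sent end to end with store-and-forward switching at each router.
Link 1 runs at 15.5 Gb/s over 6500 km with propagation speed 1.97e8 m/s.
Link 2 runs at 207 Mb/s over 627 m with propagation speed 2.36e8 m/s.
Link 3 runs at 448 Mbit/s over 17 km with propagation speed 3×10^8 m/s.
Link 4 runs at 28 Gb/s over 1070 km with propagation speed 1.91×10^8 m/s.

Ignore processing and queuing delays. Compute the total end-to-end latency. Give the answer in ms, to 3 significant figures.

L = 8000 × 8 = 64000 bits.
Transmission delays (L/R per hop): 0.00412903, 0.309179, 0.142857, 0.00228571 ms; sum = 0.458451 ms.
Propagation delays (d/s per hop): 32.9949, 0.00265678, 0.0566667, 5.60209 ms; sum = 38.6563 ms.
End-to-end = 39.1 ms.

39.1 ms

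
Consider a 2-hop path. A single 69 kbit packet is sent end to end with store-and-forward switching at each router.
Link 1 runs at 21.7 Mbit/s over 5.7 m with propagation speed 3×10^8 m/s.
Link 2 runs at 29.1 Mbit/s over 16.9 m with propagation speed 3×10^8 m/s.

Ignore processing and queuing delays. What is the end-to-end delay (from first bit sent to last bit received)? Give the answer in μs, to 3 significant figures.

L = 69000 bits.
Transmission delays (L/R per hop): 3179.72, 2371.13 μs; sum = 5550.86 μs.
Propagation delays (d/s per hop): 0.019, 0.0563333 μs; sum = 0.0753333 μs.
End-to-end = 5550 μs.

5550 μs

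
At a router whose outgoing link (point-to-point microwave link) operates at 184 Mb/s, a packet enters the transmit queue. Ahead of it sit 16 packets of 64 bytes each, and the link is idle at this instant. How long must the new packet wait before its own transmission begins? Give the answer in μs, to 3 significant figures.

Each queued packet: L/R = 512/184000000 = 2.78261 μs.
16 queued → 44.5217 μs.
Queuing delay = 44.5 μs.

44.5 μs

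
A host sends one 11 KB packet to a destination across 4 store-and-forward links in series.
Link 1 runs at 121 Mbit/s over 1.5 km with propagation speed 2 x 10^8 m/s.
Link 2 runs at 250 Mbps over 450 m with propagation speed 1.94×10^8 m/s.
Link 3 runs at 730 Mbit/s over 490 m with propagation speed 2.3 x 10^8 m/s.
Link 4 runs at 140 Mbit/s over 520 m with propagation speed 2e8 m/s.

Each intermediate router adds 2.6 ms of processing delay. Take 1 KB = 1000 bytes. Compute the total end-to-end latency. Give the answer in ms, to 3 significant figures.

9.64 ms

L = 88000 bits.
Transmission delays (L/R per hop): 0.727273, 0.352, 0.120548, 0.628571 ms; sum = 1.82839 ms.
Propagation delays (d/s per hop): 0.0075, 0.00231959, 0.00213043, 0.0026 ms; sum = 0.01455 ms.
Processing at 3 router(s): 3 × 2.6 ms = 7.8 ms.
End-to-end = 9.64 ms.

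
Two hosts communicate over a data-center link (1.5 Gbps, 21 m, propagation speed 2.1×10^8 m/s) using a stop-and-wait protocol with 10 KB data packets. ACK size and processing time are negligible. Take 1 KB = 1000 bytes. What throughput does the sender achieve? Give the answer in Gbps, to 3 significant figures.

1.49 Gbps

t_tx = L/R = 80000/1500000000 = 5.33333e-05 s.
t_prop = 21/210000000 = 1e-07 s; RTT = 2e-07 s.
Cycle = t_tx + RTT = 5.35333e-05 s.
Throughput = L / cycle = 80000 / 5.35333e-05 = 1.49 Gbps.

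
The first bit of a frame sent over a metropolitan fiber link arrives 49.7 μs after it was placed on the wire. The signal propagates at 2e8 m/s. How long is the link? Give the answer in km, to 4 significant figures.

9.940 km

d = s × t_prop = 200000000 × 4.97e-05 = 9.940 km.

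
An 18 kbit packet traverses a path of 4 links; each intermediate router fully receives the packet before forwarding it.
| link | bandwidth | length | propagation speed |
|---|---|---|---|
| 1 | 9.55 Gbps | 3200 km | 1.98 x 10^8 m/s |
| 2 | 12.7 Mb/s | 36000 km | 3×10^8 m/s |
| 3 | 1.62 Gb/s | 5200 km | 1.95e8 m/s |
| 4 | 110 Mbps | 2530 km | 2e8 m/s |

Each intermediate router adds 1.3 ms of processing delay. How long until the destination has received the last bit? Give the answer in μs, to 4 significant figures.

181000 μs

L = 18000 bits.
Transmission delays (L/R per hop): 1.88482, 1417.32, 11.1111, 163.636 μs; sum = 1593.96 μs.
Propagation delays (d/s per hop): 16161.6, 120000, 26666.7, 12650 μs; sum = 175478 μs.
Processing at 3 router(s): 3 × 1.3 ms = 3900 μs.
End-to-end = 181000 μs.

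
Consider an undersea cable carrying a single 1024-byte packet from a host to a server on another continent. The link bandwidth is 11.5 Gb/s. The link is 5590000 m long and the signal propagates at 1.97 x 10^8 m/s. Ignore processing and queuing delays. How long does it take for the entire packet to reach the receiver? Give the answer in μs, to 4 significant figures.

28380 μs

L = 1024 × 8 = 8192 bits.
Transmission delay = L/R = 8192 / 11500000000 = 0.712348 μs.
Propagation delay = d/s = 5590000 m / 197000000 m/s = 28375.6 μs.
Total = 28380 μs.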